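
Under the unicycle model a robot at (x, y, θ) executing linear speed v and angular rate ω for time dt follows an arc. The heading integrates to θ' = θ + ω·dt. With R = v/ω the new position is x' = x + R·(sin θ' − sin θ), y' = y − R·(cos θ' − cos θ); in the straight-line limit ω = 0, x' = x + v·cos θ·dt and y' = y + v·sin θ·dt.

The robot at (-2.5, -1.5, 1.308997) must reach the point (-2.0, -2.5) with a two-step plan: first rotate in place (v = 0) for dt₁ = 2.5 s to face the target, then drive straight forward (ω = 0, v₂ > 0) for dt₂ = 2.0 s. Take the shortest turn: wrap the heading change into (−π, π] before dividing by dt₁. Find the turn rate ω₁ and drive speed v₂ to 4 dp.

ω₁ = -0.9665, v₂ = 0.5590

heading to target = atan2(-2.5−-1.5, -2−-2.5) = -1.1071
Δθ = wrap(-1.1071 − 1.3090) = -2.4161; ω₁ = Δθ/dt₁ = -0.9665
distance = √((-2−-2.5)² + (-2.5−-1.5)²) = 1.1180; v₂ = distance/dt₂ = 0.5590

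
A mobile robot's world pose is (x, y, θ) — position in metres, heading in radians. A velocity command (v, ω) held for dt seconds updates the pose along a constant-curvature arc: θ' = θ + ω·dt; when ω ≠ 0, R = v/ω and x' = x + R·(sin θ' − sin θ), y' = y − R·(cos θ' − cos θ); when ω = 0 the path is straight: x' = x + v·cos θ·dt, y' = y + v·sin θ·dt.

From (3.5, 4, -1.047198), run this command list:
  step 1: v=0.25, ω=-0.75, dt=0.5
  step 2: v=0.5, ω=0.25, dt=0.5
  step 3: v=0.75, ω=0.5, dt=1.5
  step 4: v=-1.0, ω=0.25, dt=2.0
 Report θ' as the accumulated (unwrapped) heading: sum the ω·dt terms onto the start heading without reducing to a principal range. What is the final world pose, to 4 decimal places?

(2.3646, 3.3423, -0.0472)

step 1: θ'=-1.4222 (R=-0.3333) → pose (3.5410, 3.8827, -1.4222)
step 2: θ'=-1.2972 (R=2.0000) → pose (3.5933, 3.6384, -1.2972)
step 3: θ'=-0.5472 (R=1.5000) → pose (4.2571, 2.7627, -0.5472)
step 4: θ'=-0.0472 (R=-4.0000) → pose (2.3646, 3.3423, -0.0472)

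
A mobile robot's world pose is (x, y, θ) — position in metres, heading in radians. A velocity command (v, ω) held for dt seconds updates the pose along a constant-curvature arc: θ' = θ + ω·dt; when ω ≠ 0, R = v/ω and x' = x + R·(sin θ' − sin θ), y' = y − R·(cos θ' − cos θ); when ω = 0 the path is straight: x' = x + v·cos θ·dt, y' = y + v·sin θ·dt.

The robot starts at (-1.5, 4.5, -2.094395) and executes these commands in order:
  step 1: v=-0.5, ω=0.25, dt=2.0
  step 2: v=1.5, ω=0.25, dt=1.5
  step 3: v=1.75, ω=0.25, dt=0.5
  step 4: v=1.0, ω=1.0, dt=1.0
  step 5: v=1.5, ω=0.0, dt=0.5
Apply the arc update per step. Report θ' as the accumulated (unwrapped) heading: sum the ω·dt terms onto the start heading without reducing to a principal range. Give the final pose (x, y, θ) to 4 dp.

step 1: θ'=-1.5944 (R=-2.0000) → pose (-1.2326, 5.4528, -1.5944)
step 2: θ'=-1.2194 (R=6.0000) → pose (-0.8676, 3.2459, -1.2194)
step 3: θ'=-1.0944 (R=7.0000) → pose (-0.5159, 2.4454, -1.0944)
step 4: θ'=-0.0944 (R=1.0000) → pose (0.2785, 1.9084, -0.0944)
step 5: θ'=-0.0944 (straight) → pose (1.0251, 1.8377, -0.0944)

(1.0251, 1.8377, -0.0944)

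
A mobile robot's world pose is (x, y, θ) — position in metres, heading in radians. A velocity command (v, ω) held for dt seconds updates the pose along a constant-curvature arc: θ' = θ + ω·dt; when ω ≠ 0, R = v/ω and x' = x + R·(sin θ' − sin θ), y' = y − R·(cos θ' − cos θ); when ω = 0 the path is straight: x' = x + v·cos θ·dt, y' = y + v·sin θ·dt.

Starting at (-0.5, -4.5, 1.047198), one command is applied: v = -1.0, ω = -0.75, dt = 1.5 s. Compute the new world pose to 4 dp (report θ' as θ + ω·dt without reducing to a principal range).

(-1.7583, -5.1626, -0.0778)

θ' = 1.0472 + -0.75·1.5 = -0.0778
R = v/ω = -1.0/-0.75 = 1.3333
x' = -0.5 + 1.3333·(sin -0.0778 − sin 1.0472) = -1.7583
y' = -4.5 − 1.3333·(cos -0.0778 − cos 1.0472) = -5.1626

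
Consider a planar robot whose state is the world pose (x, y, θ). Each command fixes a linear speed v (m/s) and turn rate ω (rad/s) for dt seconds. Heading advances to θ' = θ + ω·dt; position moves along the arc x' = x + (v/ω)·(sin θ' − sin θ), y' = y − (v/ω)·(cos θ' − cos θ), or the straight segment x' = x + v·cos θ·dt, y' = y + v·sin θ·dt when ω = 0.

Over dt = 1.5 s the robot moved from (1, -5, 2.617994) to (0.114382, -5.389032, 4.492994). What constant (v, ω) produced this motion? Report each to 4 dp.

v = 0.7500, ω = 1.2500

Δθ = 4.492994 − 2.617994 = 1.875000
ω = Δθ/dt = 1.875000/1.5 = 1.2500
R = Δx/(sin θ' − sin θ) = 0.6000
v = R·ω = 0.6000·1.2500 = 0.7500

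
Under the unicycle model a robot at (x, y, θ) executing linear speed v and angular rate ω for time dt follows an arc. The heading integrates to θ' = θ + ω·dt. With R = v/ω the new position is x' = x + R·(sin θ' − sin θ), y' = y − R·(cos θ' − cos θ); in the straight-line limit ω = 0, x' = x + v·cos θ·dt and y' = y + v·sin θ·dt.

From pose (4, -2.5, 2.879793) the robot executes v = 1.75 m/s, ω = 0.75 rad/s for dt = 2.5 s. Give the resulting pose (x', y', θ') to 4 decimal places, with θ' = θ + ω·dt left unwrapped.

θ' = 2.8798 + 0.75·2.5 = 4.7548
R = v/ω = 1.75/0.75 = 2.3333
x' = 4 + 2.3333·(sin 4.7548 − sin 2.8798) = 1.0649
y' = -2.5 − 2.3333·(cos 4.7548 − cos 2.8798) = -4.8527

(1.0649, -4.8527, 4.7548)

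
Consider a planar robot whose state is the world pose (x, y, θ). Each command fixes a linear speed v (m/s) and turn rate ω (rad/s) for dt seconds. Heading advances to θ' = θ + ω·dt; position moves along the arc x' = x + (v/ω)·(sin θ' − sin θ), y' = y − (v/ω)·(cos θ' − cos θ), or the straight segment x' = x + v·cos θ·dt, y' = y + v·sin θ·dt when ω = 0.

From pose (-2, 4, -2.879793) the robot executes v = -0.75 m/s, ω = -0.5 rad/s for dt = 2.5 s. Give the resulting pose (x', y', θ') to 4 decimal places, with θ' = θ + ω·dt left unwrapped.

(-0.3592, 3.3764, -4.1298)

θ' = -2.8798 + -0.5·2.5 = -4.1298
R = v/ω = -0.75/-0.5 = 1.5000
x' = -2 + 1.5000·(sin -4.1298 − sin -2.8798) = -0.3592
y' = 4 − 1.5000·(cos -4.1298 − cos -2.8798) = 3.3764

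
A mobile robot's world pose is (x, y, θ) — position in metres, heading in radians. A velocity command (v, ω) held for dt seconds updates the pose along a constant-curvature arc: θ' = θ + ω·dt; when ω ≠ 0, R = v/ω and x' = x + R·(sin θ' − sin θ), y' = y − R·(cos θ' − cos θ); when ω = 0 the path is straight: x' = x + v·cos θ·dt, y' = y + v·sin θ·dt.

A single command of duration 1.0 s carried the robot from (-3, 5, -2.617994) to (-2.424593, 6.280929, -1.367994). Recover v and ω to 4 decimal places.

Δθ = -1.367994 − -2.617994 = 1.250000
ω = Δθ/dt = 1.250000/1.0 = 1.2500
R = −Δy/(cos θ' − cos θ) = -1.2000
v = R·ω = -1.2000·1.2500 = -1.5000

v = -1.5000, ω = 1.2500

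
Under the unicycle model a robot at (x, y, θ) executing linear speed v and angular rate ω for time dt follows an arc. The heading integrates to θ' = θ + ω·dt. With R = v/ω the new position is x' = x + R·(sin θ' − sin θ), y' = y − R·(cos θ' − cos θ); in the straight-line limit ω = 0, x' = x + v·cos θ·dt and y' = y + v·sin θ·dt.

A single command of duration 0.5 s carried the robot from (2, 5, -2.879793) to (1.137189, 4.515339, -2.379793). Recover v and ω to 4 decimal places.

v = 2.0000, ω = 1.0000

Δθ = -2.379793 − -2.879793 = 0.500000
ω = Δθ/dt = 0.500000/0.5 = 1.0000
R = Δx/(sin θ' − sin θ) = 2.0000
v = R·ω = 2.0000·1.0000 = 2.0000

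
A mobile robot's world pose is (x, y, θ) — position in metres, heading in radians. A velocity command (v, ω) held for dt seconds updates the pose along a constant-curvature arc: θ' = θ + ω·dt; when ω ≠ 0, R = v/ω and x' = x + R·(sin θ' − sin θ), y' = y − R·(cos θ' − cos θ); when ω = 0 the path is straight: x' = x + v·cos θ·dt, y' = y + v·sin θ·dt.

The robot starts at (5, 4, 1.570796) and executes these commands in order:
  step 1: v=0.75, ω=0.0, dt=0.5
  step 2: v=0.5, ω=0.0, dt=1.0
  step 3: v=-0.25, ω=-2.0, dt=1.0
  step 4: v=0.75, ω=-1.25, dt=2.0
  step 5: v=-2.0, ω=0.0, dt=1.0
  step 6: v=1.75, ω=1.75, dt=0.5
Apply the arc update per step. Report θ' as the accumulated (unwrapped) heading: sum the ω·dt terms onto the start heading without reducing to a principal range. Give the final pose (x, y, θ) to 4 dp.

(5.9802, 3.5381, -2.0542)

step 1: θ'=1.5708 (straight) → pose (5.0000, 4.3750, 1.5708)
step 2: θ'=1.5708 (straight) → pose (5.0000, 4.8750, 1.5708)
step 3: θ'=-0.4292 (R=0.1250) → pose (4.8230, 4.7613, -0.4292)
step 4: θ'=-2.9292 (R=-0.6000) → pose (4.6998, 3.6292, -2.9292)
step 5: θ'=-2.9292 (straight) → pose (6.6548, 4.0508, -2.9292)
step 6: θ'=-2.0542 (R=1.0000) → pose (5.9802, 3.5381, -2.0542)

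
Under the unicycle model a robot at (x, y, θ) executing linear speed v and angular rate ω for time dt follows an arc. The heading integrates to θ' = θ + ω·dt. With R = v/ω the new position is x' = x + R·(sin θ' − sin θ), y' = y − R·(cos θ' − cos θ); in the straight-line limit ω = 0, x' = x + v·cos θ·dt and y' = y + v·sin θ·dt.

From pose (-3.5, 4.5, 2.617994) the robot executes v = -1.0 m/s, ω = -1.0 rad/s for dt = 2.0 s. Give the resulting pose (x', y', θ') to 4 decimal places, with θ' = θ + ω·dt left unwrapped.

θ' = 2.6180 + -1.0·2.0 = 0.6180
R = v/ω = -1.0/-1.0 = 1.0000
x' = -3.5 + 1.0000·(sin 0.6180 − sin 2.6180) = -3.4206
y' = 4.5 − 1.0000·(cos 0.6180 − cos 2.6180) = 2.8189

(-3.4206, 2.8189, 0.6180)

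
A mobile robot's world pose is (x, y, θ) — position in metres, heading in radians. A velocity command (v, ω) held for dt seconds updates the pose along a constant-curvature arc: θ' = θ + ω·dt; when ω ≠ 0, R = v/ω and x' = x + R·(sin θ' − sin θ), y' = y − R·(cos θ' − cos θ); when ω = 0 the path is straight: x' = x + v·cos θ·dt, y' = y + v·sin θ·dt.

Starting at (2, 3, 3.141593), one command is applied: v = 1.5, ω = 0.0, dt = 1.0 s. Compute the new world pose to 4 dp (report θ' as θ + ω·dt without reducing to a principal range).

θ' = 3.1416 + 0.0·1.0 = 3.1416
ω = 0 → straight: x' = 2 + 1.5·cos(3.1416)·1.0 = 0.5000
y' = 3 + 1.5·sin(3.1416)·1.0 = 3.0000

(0.5000, 3.0000, 3.1416)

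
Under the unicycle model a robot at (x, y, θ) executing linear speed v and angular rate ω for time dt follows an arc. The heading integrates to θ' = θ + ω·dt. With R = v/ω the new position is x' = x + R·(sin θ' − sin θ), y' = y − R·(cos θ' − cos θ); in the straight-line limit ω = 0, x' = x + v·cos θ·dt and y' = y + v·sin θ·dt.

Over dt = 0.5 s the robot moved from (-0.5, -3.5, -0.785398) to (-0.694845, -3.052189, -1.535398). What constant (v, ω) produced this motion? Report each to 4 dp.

Δθ = -1.535398 − -0.785398 = -0.750000
ω = Δθ/dt = -0.750000/0.5 = -1.5000
R = −Δy/(cos θ' − cos θ) = 0.6667
v = R·ω = 0.6667·-1.5000 = -1.0000

v = -1.0000, ω = -1.5000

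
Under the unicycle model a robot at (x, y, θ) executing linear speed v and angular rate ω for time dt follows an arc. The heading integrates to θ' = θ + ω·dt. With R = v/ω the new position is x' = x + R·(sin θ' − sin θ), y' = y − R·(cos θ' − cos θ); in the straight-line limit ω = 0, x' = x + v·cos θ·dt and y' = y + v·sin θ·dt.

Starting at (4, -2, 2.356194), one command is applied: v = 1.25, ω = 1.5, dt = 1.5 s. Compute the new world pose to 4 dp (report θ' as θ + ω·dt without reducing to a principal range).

(2.5821, -2.5009, 4.6062)

θ' = 2.3562 + 1.5·1.5 = 4.6062
R = v/ω = 1.25/1.5 = 0.8333
x' = 4 + 0.8333·(sin 4.6062 − sin 2.3562) = 2.5821
y' = -2 − 0.8333·(cos 4.6062 − cos 2.3562) = -2.5009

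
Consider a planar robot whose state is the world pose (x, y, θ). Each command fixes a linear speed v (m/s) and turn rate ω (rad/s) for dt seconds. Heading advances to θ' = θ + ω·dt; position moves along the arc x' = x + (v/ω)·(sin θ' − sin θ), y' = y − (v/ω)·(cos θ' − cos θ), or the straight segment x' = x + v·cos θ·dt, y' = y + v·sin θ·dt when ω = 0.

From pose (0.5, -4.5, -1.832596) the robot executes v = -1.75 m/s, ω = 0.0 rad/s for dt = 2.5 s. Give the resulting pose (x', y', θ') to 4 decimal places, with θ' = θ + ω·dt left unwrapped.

(1.6323, -0.2741, -1.8326)

θ' = -1.8326 + 0.0·2.5 = -1.8326
ω = 0 → straight: x' = 0.5 + -1.75·cos(-1.8326)·2.5 = 1.6323
y' = -4.5 + -1.75·sin(-1.8326)·2.5 = -0.2741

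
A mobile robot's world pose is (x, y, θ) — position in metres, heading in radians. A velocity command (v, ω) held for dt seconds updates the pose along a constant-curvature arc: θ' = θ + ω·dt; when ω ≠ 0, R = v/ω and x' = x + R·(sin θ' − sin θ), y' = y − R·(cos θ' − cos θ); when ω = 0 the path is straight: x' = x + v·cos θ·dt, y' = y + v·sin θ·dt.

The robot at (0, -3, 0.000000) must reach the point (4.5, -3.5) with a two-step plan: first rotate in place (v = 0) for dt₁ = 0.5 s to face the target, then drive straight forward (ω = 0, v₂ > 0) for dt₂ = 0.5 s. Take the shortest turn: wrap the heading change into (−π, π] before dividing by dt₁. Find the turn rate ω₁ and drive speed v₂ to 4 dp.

ω₁ = -0.2213, v₂ = 9.0554

heading to target = atan2(-3.5−-3, 4.5−0) = -0.1107
Δθ = wrap(-0.1107 − 0.0000) = -0.1107; ω₁ = Δθ/dt₁ = -0.2213
distance = √((4.5−0)² + (-3.5−-3)²) = 4.5277; v₂ = distance/dt₂ = 9.0554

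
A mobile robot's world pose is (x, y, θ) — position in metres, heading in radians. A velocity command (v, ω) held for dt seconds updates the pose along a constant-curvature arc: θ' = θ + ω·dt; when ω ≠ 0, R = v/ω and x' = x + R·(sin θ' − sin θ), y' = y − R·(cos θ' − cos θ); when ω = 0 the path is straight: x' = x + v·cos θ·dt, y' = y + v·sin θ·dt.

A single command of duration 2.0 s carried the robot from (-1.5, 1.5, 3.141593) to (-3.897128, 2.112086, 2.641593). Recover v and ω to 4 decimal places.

v = 1.2500, ω = -0.2500

Δθ = 2.641593 − 3.141593 = -0.500000
ω = Δθ/dt = -0.500000/2.0 = -0.2500
R = Δx/(sin θ' − sin θ) = -5.0000
v = R·ω = -5.0000·-0.2500 = 1.2500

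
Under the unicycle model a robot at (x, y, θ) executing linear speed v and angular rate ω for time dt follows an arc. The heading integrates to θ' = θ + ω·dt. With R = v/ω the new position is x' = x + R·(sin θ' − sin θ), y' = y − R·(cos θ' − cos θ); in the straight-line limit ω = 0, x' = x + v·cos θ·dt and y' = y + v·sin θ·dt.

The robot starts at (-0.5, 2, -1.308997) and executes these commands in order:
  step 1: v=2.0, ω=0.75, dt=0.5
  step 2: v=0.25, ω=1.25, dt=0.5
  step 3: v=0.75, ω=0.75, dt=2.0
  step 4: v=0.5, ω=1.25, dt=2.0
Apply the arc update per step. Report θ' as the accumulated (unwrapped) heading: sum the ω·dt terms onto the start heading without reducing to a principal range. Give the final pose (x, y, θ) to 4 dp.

step 1: θ'=-0.9340 (R=2.6667) → pose (-0.0682, 1.1045, -0.9340)
step 2: θ'=-0.3090 (R=0.2000) → pose (0.0318, 1.0329, -0.3090)
step 3: θ'=1.1910 (R=1.0000) → pose (1.2646, 1.6148, 1.1910)
step 4: θ'=3.6910 (R=0.4000) → pose (0.6842, 2.1042, 3.6910)

(0.6842, 2.1042, 3.6910)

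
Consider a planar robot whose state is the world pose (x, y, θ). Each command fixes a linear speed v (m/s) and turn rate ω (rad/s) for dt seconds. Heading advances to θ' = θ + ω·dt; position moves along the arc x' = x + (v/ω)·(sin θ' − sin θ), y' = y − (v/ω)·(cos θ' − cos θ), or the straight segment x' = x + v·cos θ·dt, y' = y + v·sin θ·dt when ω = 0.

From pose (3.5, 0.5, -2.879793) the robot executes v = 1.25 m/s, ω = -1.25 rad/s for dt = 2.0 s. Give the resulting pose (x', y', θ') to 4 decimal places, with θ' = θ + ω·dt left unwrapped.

(2.4557, 2.0849, -5.3798)

θ' = -2.8798 + -1.25·2.0 = -5.3798
R = v/ω = 1.25/-1.25 = -1.0000
x' = 3.5 + -1.0000·(sin -5.3798 − sin -2.8798) = 2.4557
y' = 0.5 − -1.0000·(cos -5.3798 − cos -2.8798) = 2.0849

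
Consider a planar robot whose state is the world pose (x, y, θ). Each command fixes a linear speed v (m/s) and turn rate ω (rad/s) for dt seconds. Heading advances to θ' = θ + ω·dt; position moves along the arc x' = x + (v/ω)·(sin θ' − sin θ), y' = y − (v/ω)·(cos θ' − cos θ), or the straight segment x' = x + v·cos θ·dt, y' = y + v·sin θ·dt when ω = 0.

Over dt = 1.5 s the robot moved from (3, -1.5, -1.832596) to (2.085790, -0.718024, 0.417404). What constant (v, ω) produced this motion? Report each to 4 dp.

Δθ = 0.417404 − -1.832596 = 2.250000
ω = Δθ/dt = 2.250000/1.5 = 1.5000
R = Δx/(sin θ' − sin θ) = -0.6667
v = R·ω = -0.6667·1.5000 = -1.0000

v = -1.0000, ω = 1.5000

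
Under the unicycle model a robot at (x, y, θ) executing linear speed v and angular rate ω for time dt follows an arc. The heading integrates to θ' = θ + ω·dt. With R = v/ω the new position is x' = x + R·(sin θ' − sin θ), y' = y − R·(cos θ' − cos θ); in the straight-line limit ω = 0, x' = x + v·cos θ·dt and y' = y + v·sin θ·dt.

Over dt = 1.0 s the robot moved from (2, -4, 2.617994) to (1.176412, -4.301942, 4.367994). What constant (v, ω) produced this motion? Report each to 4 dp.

v = 1.0000, ω = 1.7500

Δθ = 4.367994 − 2.617994 = 1.750000
ω = Δθ/dt = 1.750000/1.0 = 1.7500
R = Δx/(sin θ' − sin θ) = 0.5714
v = R·ω = 0.5714·1.7500 = 1.0000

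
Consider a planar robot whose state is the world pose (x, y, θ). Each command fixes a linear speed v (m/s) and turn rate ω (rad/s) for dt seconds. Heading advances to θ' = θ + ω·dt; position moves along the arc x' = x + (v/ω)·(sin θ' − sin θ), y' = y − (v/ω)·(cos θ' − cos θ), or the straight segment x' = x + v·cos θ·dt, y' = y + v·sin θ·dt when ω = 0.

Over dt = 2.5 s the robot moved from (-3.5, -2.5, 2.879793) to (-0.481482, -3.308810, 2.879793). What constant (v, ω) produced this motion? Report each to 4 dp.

Δθ = 2.879793 − 2.879793 = 0.000000
ω = Δθ/dt = 0.000000/2.5 = 0.0000
ω = 0 → v = (Δx·cos θ + Δy·sin θ)/dt = -1.2500

v = -1.2500, ω = 0.0000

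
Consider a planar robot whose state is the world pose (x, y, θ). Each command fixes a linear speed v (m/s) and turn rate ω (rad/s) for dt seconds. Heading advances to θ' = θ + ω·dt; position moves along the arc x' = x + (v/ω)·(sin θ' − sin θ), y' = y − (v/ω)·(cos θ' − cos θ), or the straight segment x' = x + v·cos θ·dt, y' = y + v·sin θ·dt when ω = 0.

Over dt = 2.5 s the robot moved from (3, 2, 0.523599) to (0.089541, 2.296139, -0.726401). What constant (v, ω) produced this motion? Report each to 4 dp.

v = -1.2500, ω = -0.5000

Δθ = -0.726401 − 0.523599 = -1.250000
ω = Δθ/dt = -1.250000/2.5 = -0.5000
R = Δx/(sin θ' − sin θ) = 2.5000
v = R·ω = 2.5000·-0.5000 = -1.2500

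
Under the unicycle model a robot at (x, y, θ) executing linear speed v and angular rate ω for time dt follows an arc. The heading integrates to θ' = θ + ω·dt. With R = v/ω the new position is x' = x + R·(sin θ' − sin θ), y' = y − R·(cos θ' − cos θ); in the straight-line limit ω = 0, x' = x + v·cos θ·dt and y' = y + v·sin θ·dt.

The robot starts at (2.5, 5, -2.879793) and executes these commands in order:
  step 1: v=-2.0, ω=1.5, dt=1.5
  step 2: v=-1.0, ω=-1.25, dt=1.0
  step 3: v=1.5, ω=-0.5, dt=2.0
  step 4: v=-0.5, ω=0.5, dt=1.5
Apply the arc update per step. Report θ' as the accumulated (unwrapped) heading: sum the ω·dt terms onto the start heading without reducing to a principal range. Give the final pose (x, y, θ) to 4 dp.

step 1: θ'=-0.6298 (R=-1.3333) → pose (2.9402, 7.3654, -0.6298)
step 2: θ'=-1.8798 (R=0.8000) → pose (2.6493, 8.2552, -1.8798)
step 3: θ'=-2.8798 (R=-3.0000) → pose (0.5678, 6.2698, -2.8798)
step 4: θ'=-2.1298 (R=-1.0000) → pose (1.1568, 6.7054, -2.1298)

(1.1568, 6.7054, -2.1298)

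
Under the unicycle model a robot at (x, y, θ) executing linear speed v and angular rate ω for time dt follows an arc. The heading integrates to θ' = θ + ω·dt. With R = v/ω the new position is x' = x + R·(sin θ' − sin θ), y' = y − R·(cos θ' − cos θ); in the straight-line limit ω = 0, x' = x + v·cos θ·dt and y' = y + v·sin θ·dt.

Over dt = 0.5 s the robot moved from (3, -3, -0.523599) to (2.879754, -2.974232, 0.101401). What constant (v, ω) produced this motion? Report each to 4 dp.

v = -0.2500, ω = 1.2500

Δθ = 0.101401 − -0.523599 = 0.625000
ω = Δθ/dt = 0.625000/0.5 = 1.2500
R = Δx/(sin θ' − sin θ) = -0.2000
v = R·ω = -0.2000·1.2500 = -0.2500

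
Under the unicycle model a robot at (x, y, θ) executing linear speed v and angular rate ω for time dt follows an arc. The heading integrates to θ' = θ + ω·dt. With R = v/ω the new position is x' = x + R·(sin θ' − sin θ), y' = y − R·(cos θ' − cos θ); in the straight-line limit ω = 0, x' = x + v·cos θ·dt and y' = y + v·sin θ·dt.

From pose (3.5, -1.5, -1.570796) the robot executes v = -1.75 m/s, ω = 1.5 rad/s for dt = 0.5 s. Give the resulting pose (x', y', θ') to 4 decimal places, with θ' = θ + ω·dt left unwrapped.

(3.1870, -0.7048, -0.8208)

θ' = -1.5708 + 1.5·0.5 = -0.8208
R = v/ω = -1.75/1.5 = -1.1667
x' = 3.5 + -1.1667·(sin -0.8208 − sin -1.5708) = 3.1870
y' = -1.5 − -1.1667·(cos -0.8208 − cos -1.5708) = -0.7048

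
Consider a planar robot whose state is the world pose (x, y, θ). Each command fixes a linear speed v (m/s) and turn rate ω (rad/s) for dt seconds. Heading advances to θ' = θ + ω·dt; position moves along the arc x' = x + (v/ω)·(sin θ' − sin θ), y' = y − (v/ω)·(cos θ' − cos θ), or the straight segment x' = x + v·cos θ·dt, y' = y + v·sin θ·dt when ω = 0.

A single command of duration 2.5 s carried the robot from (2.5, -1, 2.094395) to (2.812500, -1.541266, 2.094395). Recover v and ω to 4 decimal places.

Δθ = 2.094395 − 2.094395 = 0.000000
ω = Δθ/dt = 0.000000/2.5 = 0.0000
ω = 0 → v = (Δx·cos θ + Δy·sin θ)/dt = -0.2500

v = -0.2500, ω = 0.0000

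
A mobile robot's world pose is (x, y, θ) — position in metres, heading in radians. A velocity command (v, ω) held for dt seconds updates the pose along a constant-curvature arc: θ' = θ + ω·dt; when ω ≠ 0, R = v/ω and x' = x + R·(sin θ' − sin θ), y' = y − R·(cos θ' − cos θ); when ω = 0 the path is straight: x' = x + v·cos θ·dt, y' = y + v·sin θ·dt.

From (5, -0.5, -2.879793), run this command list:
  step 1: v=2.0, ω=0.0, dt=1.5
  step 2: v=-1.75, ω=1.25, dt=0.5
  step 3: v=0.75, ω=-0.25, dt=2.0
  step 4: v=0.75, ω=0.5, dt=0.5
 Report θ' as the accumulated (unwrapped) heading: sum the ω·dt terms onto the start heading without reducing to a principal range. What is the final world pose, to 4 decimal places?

step 1: θ'=-2.8798 (straight) → pose (2.1022, -1.2765, -2.8798)
step 2: θ'=-2.2548 (R=-1.4000) → pose (2.8250, -0.8088, -2.2548)
step 3: θ'=-2.7548 (R=-3.0000) → pose (1.6315, -1.6915, -2.7548)
step 4: θ'=-2.5048 (R=1.5000) → pose (1.3054, -1.8747, -2.5048)

(1.3054, -1.8747, -2.5048)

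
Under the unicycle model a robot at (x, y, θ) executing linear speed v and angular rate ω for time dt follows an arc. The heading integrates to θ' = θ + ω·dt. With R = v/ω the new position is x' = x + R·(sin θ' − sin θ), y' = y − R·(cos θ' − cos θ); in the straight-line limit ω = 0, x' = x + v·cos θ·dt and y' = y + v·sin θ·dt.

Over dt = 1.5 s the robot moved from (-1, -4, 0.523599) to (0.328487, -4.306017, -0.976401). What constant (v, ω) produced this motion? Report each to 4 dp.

v = 1.0000, ω = -1.0000

Δθ = -0.976401 − 0.523599 = -1.500000
ω = Δθ/dt = -1.500000/1.5 = -1.0000
R = Δx/(sin θ' − sin θ) = -1.0000
v = R·ω = -1.0000·-1.0000 = 1.0000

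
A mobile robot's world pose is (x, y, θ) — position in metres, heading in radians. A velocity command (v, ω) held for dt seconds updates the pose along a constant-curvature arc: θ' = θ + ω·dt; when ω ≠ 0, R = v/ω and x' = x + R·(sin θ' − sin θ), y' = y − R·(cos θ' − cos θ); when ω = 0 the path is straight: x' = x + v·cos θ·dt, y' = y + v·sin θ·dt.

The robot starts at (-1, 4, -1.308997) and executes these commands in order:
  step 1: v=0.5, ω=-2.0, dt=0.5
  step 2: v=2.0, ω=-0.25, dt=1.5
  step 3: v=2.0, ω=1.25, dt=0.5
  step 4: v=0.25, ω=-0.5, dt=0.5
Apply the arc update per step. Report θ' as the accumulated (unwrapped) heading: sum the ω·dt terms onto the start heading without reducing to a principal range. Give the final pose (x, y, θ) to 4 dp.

step 1: θ'=-2.3090 (R=-0.2500) → pose (-1.0566, 3.7671, -2.3090)
step 2: θ'=-2.6840 (R=-8.0000) → pose (-3.4397, 1.9738, -2.6840)
step 3: θ'=-2.0590 (R=1.6000) → pose (-4.1459, 1.2889, -2.0590)
step 4: θ'=-2.3090 (R=-0.5000) → pose (-4.2176, 1.1869, -2.3090)

(-4.2176, 1.1869, -2.3090)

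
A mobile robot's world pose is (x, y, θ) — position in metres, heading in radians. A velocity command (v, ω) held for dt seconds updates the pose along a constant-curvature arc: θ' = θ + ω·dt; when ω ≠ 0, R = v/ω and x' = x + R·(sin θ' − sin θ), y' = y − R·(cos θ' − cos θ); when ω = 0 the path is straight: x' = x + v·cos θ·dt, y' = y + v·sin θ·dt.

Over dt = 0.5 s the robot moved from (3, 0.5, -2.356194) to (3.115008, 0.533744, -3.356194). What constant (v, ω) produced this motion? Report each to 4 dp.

v = -0.2500, ω = -2.0000

Δθ = -3.356194 − -2.356194 = -1.000000
ω = Δθ/dt = -1.000000/0.5 = -2.0000
R = Δx/(sin θ' − sin θ) = 0.1250
v = R·ω = 0.1250·-2.0000 = -0.2500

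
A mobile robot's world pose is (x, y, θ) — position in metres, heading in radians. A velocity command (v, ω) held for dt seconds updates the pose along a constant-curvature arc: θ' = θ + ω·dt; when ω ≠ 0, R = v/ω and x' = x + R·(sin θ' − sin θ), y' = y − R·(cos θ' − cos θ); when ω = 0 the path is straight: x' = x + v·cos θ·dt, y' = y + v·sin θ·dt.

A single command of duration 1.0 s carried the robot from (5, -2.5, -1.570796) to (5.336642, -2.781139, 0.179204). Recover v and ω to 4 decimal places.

v = 0.5000, ω = 1.7500

Δθ = 0.179204 − -1.570796 = 1.750000
ω = Δθ/dt = 1.750000/1.0 = 1.7500
R = Δx/(sin θ' − sin θ) = 0.2857
v = R·ω = 0.2857·1.7500 = 0.5000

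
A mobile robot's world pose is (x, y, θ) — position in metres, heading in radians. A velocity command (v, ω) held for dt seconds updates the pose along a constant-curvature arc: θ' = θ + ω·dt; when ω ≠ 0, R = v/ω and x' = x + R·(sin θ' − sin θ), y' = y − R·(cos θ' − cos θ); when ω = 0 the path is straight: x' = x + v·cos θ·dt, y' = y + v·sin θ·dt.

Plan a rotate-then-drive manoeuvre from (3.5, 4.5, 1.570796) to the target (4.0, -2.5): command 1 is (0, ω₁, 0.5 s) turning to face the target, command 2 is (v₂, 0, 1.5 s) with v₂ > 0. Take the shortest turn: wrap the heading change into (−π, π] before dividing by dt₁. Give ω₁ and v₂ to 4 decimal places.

heading to target = atan2(-2.5−4.5, 4−3.5) = -1.4995
Δθ = wrap(-1.4995 − 1.5708) = -3.0703; ω₁ = Δθ/dt₁ = -6.1406
distance = √((4−3.5)² + (-2.5−4.5)²) = 7.0178; v₂ = distance/dt₂ = 4.6786

ω₁ = -6.1406, v₂ = 4.6786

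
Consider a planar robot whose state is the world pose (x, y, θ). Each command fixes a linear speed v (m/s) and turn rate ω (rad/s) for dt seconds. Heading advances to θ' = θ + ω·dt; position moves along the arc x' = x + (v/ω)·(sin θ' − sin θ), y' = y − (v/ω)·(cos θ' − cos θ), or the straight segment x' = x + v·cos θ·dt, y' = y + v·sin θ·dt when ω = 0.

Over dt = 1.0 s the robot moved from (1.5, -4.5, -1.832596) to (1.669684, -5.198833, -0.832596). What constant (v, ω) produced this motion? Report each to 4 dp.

Δθ = -0.832596 − -1.832596 = 1.000000
ω = Δθ/dt = 1.000000/1.0 = 1.0000
R = −Δy/(cos θ' − cos θ) = 0.7500
v = R·ω = 0.7500·1.0000 = 0.7500

v = 0.7500, ω = 1.0000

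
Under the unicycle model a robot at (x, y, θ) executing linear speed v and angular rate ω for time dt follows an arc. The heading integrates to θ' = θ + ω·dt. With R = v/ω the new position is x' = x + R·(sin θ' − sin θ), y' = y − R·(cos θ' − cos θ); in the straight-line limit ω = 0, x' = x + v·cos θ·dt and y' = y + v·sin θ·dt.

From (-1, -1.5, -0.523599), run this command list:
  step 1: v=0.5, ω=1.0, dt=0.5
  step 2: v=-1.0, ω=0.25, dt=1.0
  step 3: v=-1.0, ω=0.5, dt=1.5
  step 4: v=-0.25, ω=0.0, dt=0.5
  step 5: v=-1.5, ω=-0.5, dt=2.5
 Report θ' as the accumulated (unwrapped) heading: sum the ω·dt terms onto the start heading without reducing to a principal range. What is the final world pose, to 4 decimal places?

(-6.3282, -3.8087, -0.2736)

step 1: θ'=-0.0236 (R=0.5000) → pose (-0.7618, -1.5668, -0.0236)
step 2: θ'=0.2264 (R=-4.0000) → pose (-1.7541, -1.6678, 0.2264)
step 3: θ'=0.9764 (R=-2.0000) → pose (-2.9621, -2.4968, 0.9764)
step 4: θ'=0.9764 (straight) → pose (-3.0321, -2.6003, 0.9764)
step 5: θ'=-0.2736 (R=3.0000) → pose (-6.3282, -3.8087, -0.2736)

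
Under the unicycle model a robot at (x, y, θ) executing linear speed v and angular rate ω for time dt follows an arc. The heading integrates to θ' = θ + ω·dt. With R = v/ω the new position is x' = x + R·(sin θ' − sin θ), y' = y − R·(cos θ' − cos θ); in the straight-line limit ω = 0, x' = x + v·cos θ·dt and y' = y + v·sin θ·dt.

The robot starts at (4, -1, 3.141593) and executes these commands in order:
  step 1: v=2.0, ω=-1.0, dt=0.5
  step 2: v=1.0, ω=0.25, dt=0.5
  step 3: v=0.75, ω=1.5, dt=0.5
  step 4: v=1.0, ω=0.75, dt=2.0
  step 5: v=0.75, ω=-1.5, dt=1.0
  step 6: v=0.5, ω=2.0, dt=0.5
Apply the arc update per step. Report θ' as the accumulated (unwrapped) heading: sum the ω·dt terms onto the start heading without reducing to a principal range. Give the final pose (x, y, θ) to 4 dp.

(0.9910, -2.9825, 4.5166)

step 1: θ'=2.6416 (R=-2.0000) → pose (3.0411, -0.7552, 2.6416)
step 2: θ'=2.7666 (R=4.0000) → pose (2.5885, -0.5435, 2.7666)
step 3: θ'=3.5166 (R=0.5000) → pose (2.2223, -0.5435, 3.5166)
step 4: θ'=5.0166 (R=1.3333) → pose (1.4385, -2.1835, 5.0166)
step 5: θ'=3.5166 (R=-0.5000) → pose (1.1446, -2.7985, 3.5166)
step 6: θ'=4.5166 (R=0.2500) → pose (0.9910, -2.9825, 4.5166)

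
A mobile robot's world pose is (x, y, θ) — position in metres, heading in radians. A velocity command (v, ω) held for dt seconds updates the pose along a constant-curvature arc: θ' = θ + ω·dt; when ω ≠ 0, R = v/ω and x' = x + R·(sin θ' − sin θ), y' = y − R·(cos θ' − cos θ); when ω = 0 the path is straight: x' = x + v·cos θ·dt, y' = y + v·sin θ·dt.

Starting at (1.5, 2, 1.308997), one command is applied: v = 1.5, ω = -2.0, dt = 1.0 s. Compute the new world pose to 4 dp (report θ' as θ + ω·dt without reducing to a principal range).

(2.7024, 2.3838, -0.6910)

θ' = 1.3090 + -2.0·1.0 = -0.6910
R = v/ω = 1.5/-2.0 = -0.7500
x' = 1.5 + -0.7500·(sin -0.6910 − sin 1.3090) = 2.7024
y' = 2 − -0.7500·(cos -0.6910 − cos 1.3090) = 2.3838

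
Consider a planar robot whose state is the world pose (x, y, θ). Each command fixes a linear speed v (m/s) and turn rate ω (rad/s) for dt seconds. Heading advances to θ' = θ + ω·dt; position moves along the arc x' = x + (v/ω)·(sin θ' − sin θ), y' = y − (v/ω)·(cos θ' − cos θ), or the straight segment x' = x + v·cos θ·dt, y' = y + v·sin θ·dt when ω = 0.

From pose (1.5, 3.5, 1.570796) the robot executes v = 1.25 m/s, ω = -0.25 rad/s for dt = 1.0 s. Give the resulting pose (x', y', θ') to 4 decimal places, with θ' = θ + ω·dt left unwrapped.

(1.6554, 4.7370, 1.3208)

θ' = 1.5708 + -0.25·1.0 = 1.3208
R = v/ω = 1.25/-0.25 = -5.0000
x' = 1.5 + -5.0000·(sin 1.3208 − sin 1.5708) = 1.6554
y' = 3.5 − -5.0000·(cos 1.3208 − cos 1.5708) = 4.7370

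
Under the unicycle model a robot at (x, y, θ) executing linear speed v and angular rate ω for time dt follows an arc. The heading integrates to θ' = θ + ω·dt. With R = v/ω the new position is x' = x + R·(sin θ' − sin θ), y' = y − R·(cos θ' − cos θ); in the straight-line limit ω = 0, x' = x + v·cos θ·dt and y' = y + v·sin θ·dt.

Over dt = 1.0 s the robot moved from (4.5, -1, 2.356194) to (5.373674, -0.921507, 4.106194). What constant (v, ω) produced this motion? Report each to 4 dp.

v = -1.0000, ω = 1.7500

Δθ = 4.106194 − 2.356194 = 1.750000
ω = Δθ/dt = 1.750000/1.0 = 1.7500
R = Δx/(sin θ' − sin θ) = -0.5714
v = R·ω = -0.5714·1.7500 = -1.0000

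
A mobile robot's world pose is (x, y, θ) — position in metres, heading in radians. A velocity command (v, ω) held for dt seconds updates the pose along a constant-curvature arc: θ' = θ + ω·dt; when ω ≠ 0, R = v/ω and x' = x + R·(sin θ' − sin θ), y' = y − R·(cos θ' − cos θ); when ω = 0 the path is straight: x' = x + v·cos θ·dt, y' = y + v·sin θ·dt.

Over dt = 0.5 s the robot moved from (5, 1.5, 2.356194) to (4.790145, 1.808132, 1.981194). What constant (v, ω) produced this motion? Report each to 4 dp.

Δθ = 1.981194 − 2.356194 = -0.375000
ω = Δθ/dt = -0.375000/0.5 = -0.7500
R = −Δy/(cos θ' − cos θ) = -1.0000
v = R·ω = -1.0000·-0.7500 = 0.7500

v = 0.7500, ω = -0.7500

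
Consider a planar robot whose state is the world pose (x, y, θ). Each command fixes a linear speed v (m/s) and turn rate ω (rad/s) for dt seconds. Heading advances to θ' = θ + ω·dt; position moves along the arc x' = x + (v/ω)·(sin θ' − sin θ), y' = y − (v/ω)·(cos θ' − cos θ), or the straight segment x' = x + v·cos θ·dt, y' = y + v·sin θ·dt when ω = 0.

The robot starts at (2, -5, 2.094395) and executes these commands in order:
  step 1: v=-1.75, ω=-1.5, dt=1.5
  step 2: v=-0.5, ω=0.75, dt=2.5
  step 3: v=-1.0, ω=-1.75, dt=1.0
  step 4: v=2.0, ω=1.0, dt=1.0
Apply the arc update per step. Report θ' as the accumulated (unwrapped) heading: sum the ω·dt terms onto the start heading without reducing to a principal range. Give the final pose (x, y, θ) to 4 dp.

(1.1739, -7.2815, 0.9694)

step 1: θ'=-0.1556 (R=1.1667) → pose (0.8088, -6.7359, -0.1556)
step 2: θ'=1.7194 (R=-0.6667) → pose (0.0462, -7.4932, 1.7194)
step 3: θ'=-0.0306 (R=0.5714) → pose (-0.5364, -8.1490, -0.0306)
step 4: θ'=0.9694 (R=2.0000) → pose (1.1739, -7.2815, 0.9694)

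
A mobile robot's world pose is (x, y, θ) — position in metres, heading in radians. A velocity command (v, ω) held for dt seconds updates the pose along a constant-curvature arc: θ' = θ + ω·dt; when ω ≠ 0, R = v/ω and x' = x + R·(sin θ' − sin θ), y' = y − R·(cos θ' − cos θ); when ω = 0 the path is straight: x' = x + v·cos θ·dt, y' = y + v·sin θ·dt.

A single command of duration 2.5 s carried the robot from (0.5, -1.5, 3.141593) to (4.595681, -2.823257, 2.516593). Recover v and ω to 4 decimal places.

v = -1.7500, ω = -0.2500

Δθ = 2.516593 − 3.141593 = -0.625000
ω = Δθ/dt = -0.625000/2.5 = -0.2500
R = Δx/(sin θ' − sin θ) = 7.0000
v = R·ω = 7.0000·-0.2500 = -1.7500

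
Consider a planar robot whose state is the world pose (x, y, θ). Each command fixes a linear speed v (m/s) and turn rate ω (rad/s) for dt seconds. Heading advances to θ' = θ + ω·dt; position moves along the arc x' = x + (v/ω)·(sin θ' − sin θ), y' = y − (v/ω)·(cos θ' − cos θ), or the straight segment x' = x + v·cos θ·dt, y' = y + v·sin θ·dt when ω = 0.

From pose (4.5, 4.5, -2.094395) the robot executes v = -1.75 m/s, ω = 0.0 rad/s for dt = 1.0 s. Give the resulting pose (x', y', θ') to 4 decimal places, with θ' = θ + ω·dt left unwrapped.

θ' = -2.0944 + 0.0·1.0 = -2.0944
ω = 0 → straight: x' = 4.5 + -1.75·cos(-2.0944)·1.0 = 5.3750
y' = 4.5 + -1.75·sin(-2.0944)·1.0 = 6.0155

(5.3750, 6.0155, -2.0944)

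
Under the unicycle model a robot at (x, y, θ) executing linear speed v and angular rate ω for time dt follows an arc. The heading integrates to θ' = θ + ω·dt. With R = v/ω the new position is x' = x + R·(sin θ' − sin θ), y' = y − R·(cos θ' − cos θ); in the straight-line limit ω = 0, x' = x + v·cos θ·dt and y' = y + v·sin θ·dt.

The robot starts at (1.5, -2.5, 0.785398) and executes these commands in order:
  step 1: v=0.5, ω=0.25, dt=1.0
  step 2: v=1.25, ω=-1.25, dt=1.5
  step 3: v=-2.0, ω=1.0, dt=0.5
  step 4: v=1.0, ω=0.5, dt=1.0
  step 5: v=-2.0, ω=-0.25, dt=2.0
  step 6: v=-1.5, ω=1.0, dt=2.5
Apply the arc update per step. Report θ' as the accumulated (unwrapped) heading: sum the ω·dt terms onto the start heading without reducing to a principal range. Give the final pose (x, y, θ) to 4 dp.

(-2.1155, -3.3810, 2.1604)

step 1: θ'=1.0354 (R=2.0000) → pose (1.8059, -2.1062, 1.0354)
step 2: θ'=-0.8396 (R=-1.0000) → pose (3.4104, -1.9486, -0.8396)
step 3: θ'=-0.3396 (R=-2.0000) → pose (2.5878, -1.3983, -0.3396)
step 4: θ'=0.1604 (R=2.0000) → pose (3.5735, -1.4869, 0.1604)
step 5: θ'=-0.3396 (R=8.0000) → pose (-0.3691, -1.1327, -0.3396)
step 6: θ'=2.1604 (R=-1.5000) → pose (-2.1155, -3.3810, 2.1604)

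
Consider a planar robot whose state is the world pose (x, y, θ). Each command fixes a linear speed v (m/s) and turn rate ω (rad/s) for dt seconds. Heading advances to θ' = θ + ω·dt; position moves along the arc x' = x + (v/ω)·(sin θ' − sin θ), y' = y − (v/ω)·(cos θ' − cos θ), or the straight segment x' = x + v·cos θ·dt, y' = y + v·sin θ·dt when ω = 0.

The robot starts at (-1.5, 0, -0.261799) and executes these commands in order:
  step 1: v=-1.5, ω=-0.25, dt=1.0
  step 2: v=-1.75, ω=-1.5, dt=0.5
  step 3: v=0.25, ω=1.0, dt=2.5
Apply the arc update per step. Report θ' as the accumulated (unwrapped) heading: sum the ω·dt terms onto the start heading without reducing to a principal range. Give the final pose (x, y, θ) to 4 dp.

(-2.9511, 1.2212, 1.2382)

step 1: θ'=-0.5118 (R=6.0000) → pose (-2.8856, 0.5644, -0.5118)
step 2: θ'=-1.2618 (R=1.1667) → pose (-3.4256, 1.2268, -1.2618)
step 3: θ'=1.2382 (R=0.2500) → pose (-2.9511, 1.2212, 1.2382)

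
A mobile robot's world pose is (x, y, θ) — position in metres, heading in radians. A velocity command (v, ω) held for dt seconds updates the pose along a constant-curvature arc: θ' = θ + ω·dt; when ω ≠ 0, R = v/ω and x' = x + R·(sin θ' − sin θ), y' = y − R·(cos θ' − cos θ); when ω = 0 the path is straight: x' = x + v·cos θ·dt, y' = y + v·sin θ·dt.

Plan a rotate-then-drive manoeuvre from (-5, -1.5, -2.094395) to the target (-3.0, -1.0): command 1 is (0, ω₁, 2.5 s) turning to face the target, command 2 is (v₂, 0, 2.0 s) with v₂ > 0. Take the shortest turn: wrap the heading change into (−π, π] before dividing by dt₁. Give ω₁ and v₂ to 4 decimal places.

heading to target = atan2(-1−-1.5, -3−-5) = 0.2450
Δθ = wrap(0.2450 − -2.0944) = 2.3394; ω₁ = Δθ/dt₁ = 0.9357
distance = √((-3−-5)² + (-1−-1.5)²) = 2.0616; v₂ = distance/dt₂ = 1.0308

ω₁ = 0.9357, v₂ = 1.0308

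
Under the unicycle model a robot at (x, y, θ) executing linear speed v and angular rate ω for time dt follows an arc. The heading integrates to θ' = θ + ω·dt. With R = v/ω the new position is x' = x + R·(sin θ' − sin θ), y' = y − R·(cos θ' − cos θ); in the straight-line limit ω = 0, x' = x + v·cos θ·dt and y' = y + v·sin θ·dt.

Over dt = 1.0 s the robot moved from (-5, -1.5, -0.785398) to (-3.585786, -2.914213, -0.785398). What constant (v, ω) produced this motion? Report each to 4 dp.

Δθ = -0.785398 − -0.785398 = 0.000000
ω = Δθ/dt = 0.000000/1.0 = 0.0000
ω = 0 → v = (Δx·cos θ + Δy·sin θ)/dt = 2.0000

v = 2.0000, ω = 0.0000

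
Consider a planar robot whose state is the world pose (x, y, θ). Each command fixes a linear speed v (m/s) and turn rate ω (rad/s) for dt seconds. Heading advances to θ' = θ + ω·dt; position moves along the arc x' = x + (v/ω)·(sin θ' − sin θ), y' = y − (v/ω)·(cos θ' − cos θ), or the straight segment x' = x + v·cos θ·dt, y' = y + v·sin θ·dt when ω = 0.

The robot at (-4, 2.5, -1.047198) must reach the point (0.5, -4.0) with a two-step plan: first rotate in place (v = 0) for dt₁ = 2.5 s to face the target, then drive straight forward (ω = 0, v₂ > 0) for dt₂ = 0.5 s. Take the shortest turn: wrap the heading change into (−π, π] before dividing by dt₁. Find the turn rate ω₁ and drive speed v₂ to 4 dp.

ω₁ = 0.0328, v₂ = 15.8114

heading to target = atan2(-4−2.5, 0.5−-4) = -0.9653
Δθ = wrap(-0.9653 − -1.0472) = 0.0819; ω₁ = Δθ/dt₁ = 0.0328
distance = √((0.5−-4)² + (-4−2.5)²) = 7.9057; v₂ = distance/dt₂ = 15.8114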